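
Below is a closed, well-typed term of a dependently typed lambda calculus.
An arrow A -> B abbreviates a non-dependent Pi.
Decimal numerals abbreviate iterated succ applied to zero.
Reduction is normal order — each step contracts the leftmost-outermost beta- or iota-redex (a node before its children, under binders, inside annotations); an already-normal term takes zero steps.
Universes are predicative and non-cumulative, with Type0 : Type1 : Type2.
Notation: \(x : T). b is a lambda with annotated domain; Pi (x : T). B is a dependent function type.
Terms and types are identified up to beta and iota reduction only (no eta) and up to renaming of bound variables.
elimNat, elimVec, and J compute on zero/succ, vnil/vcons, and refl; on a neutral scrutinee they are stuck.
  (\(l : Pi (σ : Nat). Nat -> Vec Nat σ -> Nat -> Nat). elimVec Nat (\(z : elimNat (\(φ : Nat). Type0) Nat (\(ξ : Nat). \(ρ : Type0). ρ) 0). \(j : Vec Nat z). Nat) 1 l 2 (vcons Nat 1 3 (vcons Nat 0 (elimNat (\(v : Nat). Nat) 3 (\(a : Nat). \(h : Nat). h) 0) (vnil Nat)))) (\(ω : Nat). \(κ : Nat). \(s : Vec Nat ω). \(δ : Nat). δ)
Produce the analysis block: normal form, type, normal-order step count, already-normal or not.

reduced normal form:
  1
the term's type:
  Nat
normal-order step count: 12
already normal: no
first redex: a beta-redex


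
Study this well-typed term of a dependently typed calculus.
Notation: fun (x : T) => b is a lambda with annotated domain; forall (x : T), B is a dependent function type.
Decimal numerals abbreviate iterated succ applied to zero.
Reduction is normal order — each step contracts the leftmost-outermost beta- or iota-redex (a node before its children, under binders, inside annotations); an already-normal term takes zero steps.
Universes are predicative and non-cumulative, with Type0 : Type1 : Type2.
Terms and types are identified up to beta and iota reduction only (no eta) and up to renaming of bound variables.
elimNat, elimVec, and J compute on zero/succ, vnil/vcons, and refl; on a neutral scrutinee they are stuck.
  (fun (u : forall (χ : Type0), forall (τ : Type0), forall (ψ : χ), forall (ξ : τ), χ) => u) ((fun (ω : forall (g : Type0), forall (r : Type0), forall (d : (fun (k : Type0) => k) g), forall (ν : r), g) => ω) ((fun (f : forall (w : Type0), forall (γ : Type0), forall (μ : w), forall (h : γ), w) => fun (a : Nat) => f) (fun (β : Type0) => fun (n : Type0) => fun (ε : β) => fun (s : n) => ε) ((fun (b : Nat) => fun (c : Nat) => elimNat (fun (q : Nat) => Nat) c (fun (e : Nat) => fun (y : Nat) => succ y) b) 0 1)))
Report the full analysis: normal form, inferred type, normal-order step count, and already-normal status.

resulting normal form:
  fun (u : Type0) => fun (χ : Type0) => fun (τ : u) => fun (ψ : χ) => τ
type:
  forall (u : Type0), forall (χ : Type0), forall (τ : u), forall (ψ : χ), u
steps to reach normal form (normal order): 4
already normal: no
first redex: a beta-redex


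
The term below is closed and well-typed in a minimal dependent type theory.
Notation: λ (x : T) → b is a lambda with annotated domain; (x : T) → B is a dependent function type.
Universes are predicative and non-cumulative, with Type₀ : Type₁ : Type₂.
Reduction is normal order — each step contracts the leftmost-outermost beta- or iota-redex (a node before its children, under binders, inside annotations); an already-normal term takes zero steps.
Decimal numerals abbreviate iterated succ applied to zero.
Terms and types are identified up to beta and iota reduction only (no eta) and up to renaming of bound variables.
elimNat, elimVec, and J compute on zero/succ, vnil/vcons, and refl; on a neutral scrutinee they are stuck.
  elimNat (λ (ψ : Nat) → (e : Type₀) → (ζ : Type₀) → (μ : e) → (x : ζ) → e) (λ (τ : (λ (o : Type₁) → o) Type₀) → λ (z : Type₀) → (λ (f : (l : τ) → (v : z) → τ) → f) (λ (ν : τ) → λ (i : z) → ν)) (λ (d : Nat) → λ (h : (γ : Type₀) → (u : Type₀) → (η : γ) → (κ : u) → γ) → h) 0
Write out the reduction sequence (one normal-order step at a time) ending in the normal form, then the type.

normal-order reduction sequence:
  elimNat (λ (ψ : Nat) → (e : Type₀) → (ζ : Type₀) → (μ : e) → (x : ζ) → e) (λ (τ : (λ (o : Type₁) → o) Type₀) → λ (z : Type₀) → (λ (f : (l : τ) → (v : z) → τ) → f) (λ (ν : τ) → λ (i : z) → ν)) (λ (d : Nat) → λ (h : (γ : Type₀) → (u : Type₀) → (η : γ) → (κ : u) → γ) → h) 0
  ~> λ (ψ : (λ (e : Type₁) → e) Type₀) → λ (ζ : Type₀) → (λ (μ : (x : ψ) → (τ : ζ) → ψ) → μ) (λ (o : ψ) → λ (z : ζ) → o)
  ~> λ (ψ : Type₀) → λ (e : Type₀) → (λ (ζ : (μ : ψ) → (x : e) → ψ) → ζ) (λ (τ : ψ) → λ (o : e) → τ)
  ~> λ (ψ : Type₀) → λ (e : Type₀) → λ (ζ : ψ) → λ (μ : e) → ζ
type:
  (ψ : Type₀) → (e : Type₀) → (ζ : ψ) → (μ : e) → ψ


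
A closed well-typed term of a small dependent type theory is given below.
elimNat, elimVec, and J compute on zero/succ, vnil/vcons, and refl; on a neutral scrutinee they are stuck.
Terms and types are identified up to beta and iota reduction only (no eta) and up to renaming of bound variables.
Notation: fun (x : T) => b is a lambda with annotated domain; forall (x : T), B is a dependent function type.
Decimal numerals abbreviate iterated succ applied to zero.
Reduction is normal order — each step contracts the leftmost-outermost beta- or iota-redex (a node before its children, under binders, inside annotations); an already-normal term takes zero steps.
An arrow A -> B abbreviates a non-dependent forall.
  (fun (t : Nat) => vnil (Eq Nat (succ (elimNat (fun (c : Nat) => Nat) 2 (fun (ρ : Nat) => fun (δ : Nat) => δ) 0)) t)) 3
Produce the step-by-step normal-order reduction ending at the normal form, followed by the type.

normal-order reduction:
  (fun (t : Nat) => vnil (Eq Nat (succ (elimNat (fun (c : Nat) => Nat) 2 (fun (ρ : Nat) => fun (δ : Nat) => δ) 0)) t)) 3
  ~> vnil (Eq Nat (succ (elimNat (fun (t : Nat) => Nat) 2 (fun (c : Nat) => fun (ρ : Nat) => ρ) 0)) 3)
  ~> vnil (Eq Nat 3 3)
type:
  Vec (Eq Nat 3 3) 0


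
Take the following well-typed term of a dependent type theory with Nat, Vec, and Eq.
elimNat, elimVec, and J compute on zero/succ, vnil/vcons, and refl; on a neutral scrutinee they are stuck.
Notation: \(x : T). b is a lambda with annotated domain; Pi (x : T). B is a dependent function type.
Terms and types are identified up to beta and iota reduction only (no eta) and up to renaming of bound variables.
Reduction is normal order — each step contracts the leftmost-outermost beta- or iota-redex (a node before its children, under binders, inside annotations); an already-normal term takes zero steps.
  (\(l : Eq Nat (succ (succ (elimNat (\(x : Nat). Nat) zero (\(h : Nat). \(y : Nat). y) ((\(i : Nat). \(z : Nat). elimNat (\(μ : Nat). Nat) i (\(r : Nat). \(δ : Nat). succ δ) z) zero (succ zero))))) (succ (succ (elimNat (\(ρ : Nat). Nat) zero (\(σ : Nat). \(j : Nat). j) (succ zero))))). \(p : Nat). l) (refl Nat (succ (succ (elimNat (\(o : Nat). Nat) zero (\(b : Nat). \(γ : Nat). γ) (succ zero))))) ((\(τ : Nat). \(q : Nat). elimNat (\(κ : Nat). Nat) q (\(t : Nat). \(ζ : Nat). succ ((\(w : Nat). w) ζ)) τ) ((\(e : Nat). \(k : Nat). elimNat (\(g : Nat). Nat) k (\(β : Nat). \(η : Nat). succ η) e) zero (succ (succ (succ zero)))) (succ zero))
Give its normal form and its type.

normal form:
  refl Nat (succ (succ zero))
inferred type:
  Eq Nat (succ (succ zero)) (succ (succ zero))
observation: normalization takes exactly 6 steps under the normal-order strategy.


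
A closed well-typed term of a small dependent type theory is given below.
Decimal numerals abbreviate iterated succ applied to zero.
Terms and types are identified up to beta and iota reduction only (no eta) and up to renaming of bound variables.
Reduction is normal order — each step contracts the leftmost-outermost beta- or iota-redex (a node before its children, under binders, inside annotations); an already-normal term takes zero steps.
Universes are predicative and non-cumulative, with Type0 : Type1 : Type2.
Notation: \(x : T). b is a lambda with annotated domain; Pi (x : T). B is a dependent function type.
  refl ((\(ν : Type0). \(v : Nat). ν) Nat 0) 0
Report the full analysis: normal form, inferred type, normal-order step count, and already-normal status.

reduced normal form:
  refl Nat 0
type:
  Eq Nat 0 0
normal-order step count: 2
started in normal form: no
first redex: a beta-redex


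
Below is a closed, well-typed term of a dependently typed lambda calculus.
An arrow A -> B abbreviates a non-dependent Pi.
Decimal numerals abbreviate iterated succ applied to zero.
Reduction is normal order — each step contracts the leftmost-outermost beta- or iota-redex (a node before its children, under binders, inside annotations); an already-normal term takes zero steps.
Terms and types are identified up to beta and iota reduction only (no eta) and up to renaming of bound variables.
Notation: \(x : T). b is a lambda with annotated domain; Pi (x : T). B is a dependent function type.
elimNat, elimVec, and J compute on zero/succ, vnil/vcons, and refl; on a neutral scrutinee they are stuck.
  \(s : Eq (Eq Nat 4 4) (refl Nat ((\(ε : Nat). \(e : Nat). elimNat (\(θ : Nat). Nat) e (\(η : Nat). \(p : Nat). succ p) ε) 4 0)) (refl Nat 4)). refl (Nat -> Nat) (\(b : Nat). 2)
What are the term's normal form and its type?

normal form:
  \(s : Eq (Eq Nat 4 4) (refl Nat 4) (refl Nat 4)). refl (Nat -> Nat) (\(ε : Nat). 2)
inferred type:
  Eq (Eq Nat 4 4) (refl Nat 4) (refl Nat 4) -> Eq (Nat -> Nat) (\(s : Nat). 2) (\(ε : Nat). 2)


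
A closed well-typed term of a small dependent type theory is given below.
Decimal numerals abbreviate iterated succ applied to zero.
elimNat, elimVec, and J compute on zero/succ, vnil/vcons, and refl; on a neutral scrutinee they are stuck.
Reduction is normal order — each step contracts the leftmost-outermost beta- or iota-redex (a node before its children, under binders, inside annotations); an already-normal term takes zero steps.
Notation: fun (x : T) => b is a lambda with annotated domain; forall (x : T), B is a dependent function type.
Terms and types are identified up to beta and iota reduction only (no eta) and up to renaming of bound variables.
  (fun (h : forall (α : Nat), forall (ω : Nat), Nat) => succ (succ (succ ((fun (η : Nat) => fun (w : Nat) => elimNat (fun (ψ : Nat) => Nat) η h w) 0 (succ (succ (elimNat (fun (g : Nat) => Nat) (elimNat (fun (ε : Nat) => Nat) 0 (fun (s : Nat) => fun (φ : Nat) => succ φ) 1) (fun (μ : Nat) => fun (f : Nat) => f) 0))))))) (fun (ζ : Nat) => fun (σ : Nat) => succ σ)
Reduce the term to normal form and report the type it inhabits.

normal form:
  6
the term's type:
  Nat


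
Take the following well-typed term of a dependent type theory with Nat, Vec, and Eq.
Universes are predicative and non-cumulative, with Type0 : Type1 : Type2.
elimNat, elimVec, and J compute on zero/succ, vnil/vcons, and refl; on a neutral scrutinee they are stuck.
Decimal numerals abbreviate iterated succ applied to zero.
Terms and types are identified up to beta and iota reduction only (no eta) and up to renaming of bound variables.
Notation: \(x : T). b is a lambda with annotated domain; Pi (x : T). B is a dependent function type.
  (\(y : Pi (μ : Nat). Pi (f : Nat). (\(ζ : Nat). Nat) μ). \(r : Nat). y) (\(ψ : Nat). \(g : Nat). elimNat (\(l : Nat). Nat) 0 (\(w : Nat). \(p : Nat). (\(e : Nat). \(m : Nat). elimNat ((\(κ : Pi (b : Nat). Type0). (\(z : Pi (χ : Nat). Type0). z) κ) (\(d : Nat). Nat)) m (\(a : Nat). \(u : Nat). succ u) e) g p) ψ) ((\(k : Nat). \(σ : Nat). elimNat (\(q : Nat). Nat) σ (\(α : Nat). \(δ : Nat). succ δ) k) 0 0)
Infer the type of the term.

type:
  Pi (y : Nat). Pi (μ : Nat). Nat


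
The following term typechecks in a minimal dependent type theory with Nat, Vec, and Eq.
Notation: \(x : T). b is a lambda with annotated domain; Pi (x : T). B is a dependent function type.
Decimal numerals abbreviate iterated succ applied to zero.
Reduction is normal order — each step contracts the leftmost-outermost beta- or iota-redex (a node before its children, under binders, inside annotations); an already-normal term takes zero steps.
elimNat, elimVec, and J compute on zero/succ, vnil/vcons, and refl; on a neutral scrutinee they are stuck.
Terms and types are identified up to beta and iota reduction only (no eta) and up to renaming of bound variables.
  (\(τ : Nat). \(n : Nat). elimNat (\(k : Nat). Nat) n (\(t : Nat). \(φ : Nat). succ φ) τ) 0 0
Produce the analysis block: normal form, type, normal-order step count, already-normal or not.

normal form:
  0
type:
  Nat
reduction steps (normal order): 3
already normal: no
first redex: a beta-redex


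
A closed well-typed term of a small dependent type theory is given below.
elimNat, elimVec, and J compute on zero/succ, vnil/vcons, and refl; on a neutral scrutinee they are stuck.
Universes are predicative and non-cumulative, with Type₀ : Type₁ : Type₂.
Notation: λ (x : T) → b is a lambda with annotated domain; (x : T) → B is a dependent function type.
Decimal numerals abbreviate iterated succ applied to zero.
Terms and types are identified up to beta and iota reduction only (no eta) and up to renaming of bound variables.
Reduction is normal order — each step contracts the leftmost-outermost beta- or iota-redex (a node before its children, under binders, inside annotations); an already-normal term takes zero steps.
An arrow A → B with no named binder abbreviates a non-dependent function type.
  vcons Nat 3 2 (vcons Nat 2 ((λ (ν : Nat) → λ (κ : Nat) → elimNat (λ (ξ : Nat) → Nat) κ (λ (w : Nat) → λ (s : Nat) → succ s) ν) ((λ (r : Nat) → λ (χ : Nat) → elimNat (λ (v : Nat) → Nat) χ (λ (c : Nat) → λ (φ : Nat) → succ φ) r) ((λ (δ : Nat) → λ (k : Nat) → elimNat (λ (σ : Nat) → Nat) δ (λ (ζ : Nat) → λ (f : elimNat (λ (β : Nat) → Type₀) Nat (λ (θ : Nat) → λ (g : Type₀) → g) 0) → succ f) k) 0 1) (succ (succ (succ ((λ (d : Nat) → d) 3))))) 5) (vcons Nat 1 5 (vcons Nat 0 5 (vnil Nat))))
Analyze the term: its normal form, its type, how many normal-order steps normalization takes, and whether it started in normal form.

normal form:
  vcons Nat 3 2 (vcons Nat 2 12 (vcons Nat 1 5 (vcons Nat 0 5 (vnil Nat))))
inferred type:
  Vec Nat 4
steps to reach normal form (normal order): 37
term was already normal: no
first redex: a beta-redex


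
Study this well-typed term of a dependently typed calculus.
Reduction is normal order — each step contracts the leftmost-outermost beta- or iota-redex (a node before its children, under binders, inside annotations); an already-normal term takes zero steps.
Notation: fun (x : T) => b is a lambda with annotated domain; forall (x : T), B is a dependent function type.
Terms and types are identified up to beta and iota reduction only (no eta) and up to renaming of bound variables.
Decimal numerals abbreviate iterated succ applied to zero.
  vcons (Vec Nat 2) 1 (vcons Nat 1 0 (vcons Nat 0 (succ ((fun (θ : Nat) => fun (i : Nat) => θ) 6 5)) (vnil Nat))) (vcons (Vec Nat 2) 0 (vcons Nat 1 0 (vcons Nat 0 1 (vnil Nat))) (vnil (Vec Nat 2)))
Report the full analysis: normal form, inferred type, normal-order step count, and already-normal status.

reduced normal form:
  vcons (Vec Nat 2) 1 (vcons Nat 1 0 (vcons Nat 0 7 (vnil Nat))) (vcons (Vec Nat 2) 0 (vcons Nat 1 0 (vcons Nat 0 1 (vnil Nat))) (vnil (Vec Nat 2)))
type:
  Vec (Vec Nat 2) 2
steps to reach normal form (normal order): 2
term was already normal: no
first contracted redex: a beta-redex


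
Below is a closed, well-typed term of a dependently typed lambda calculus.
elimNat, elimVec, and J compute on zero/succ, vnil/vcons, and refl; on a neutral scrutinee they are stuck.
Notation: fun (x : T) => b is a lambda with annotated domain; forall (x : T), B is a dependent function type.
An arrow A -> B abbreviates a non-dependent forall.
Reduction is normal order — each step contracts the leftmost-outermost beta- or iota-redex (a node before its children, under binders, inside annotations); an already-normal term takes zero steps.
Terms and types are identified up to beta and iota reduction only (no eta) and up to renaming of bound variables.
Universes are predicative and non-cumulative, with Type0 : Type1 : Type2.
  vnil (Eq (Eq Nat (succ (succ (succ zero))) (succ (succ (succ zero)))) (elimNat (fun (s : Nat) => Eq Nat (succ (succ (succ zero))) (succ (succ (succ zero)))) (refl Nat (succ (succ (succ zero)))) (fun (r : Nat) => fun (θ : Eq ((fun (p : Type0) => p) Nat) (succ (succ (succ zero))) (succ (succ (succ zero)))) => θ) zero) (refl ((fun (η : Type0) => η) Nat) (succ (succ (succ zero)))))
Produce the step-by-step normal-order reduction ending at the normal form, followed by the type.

reduction (normal order):
  vnil (Eq (Eq Nat (succ (succ (succ zero))) (succ (succ (succ zero)))) (elimNat (fun (s : Nat) => Eq Nat (succ (succ (succ zero))) (succ (succ (succ zero)))) (refl Nat (succ (succ (succ zero)))) (fun (r : Nat) => fun (θ : Eq ((fun (p : Type0) => p) Nat) (succ (succ (succ zero))) (succ (succ (succ zero)))) => θ) zero) (refl ((fun (η : Type0) => η) Nat) (succ (succ (succ zero)))))
  ~> vnil (Eq (Eq Nat (succ (succ (succ zero))) (succ (succ (succ zero)))) (refl Nat (succ (succ (succ zero)))) (refl ((fun (s : Type0) => s) Nat) (succ (succ (succ zero)))))
  ~> vnil (Eq (Eq Nat (succ (succ (succ zero))) (succ (succ (succ zero)))) (refl Nat (succ (succ (succ zero)))) (refl Nat (succ (succ (succ zero)))))
inferred type:
  Vec (Eq (Eq Nat (succ (succ (succ zero))) (succ (succ (succ zero)))) (refl Nat (succ (succ (succ zero)))) (refl Nat (succ (succ (succ zero))))) zero


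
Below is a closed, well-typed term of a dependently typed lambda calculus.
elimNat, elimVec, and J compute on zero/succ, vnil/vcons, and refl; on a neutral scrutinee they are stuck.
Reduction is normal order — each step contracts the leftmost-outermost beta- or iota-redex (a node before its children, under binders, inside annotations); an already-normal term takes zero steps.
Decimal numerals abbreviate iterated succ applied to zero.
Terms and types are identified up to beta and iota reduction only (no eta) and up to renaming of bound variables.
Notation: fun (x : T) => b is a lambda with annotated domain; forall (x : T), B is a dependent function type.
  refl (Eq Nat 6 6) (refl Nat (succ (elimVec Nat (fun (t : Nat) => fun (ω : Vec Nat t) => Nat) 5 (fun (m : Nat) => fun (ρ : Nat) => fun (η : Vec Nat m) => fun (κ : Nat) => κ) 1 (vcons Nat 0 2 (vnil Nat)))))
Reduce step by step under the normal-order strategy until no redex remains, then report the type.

reduction (normal order):
  refl (Eq Nat 6 6) (refl Nat (succ (elimVec Nat (fun (t : Nat) => fun (ω : Vec Nat t) => Nat) 5 (fun (m : Nat) => fun (ρ : Nat) => fun (η : Vec Nat m) => fun (κ : Nat) => κ) 1 (vcons Nat 0 2 (vnil Nat)))))
  ~> refl (Eq Nat 6 6) (refl Nat (succ ((fun (t : Nat) => fun (ω : Nat) => fun (m : Vec Nat t) => fun (ρ : Nat) => ρ) 0 2 (vnil Nat) (elimVec Nat (fun (η : Nat) => fun (κ : Vec Nat η) => Nat) 5 (fun (v : Nat) => fun (q : Nat) => fun (g : Vec Nat v) => fun (σ : Nat) => σ) 0 (vnil Nat)))))
  ~> refl (Eq Nat 6 6) (refl Nat (succ ((fun (t : Nat) => fun (ω : Vec Nat 0) => fun (m : Nat) => m) 2 (vnil Nat) (elimVec Nat (fun (ρ : Nat) => fun (η : Vec Nat ρ) => Nat) 5 (fun (κ : Nat) => fun (v : Nat) => fun (q : Vec Nat κ) => fun (g : Nat) => g) 0 (vnil Nat)))))
  ~> refl (Eq Nat 6 6) (refl Nat (succ ((fun (t : Vec Nat 0) => fun (ω : Nat) => ω) (vnil Nat) (elimVec Nat (fun (m : Nat) => fun (ρ : Vec Nat m) => Nat) 5 (fun (η : Nat) => fun (κ : Nat) => fun (v : Vec Nat η) => fun (q : Nat) => q) 0 (vnil Nat)))))
  ~> refl (Eq Nat 6 6) (refl Nat (succ ((fun (t : Nat) => t) (elimVec Nat (fun (ω : Nat) => fun (m : Vec Nat ω) => Nat) 5 (fun (ρ : Nat) => fun (η : Nat) => fun (κ : Vec Nat ρ) => fun (v : Nat) => v) 0 (vnil Nat)))))
  ~> refl (Eq Nat 6 6) (refl Nat (succ (elimVec Nat (fun (t : Nat) => fun (ω : Vec Nat t) => Nat) 5 (fun (m : Nat) => fun (ρ : Nat) => fun (η : Vec Nat m) => fun (κ : Nat) => κ) 0 (vnil Nat))))
  ~> refl (Eq Nat 6 6) (refl Nat 6)
inferred type:
  Eq (Eq Nat 6 6) (refl Nat 6) (refl Nat 6)


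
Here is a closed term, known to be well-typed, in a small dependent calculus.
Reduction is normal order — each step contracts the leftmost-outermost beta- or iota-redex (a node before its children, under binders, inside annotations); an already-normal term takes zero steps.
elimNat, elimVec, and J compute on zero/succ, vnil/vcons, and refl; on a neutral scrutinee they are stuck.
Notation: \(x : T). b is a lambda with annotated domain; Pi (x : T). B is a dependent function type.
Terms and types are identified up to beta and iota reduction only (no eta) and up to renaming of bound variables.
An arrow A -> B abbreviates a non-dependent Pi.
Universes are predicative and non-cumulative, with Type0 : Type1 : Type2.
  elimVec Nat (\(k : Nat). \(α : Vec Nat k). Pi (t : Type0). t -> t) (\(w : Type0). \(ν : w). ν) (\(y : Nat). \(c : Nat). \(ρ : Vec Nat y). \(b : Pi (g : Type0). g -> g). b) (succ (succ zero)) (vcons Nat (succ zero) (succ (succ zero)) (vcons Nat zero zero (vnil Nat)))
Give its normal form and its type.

normal form:
  \(k : Type0). \(α : k). α
inferred type:
  Pi (k : Type0). k -> k
observation: reduction starts at an elimVec iota-redex, and 11 normal-order steps reach the normal form.


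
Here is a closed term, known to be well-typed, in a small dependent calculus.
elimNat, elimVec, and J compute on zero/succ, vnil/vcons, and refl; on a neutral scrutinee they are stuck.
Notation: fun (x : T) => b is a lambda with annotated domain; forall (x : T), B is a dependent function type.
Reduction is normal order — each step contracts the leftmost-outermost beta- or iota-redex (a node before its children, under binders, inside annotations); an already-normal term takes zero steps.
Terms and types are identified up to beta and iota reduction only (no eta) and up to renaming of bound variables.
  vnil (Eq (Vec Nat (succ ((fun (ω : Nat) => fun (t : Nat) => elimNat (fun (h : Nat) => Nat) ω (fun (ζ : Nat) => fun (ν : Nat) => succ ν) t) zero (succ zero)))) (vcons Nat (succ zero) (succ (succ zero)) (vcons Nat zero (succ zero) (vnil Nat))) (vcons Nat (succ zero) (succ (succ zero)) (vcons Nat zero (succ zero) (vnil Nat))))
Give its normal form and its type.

normal form:
  vnil (Eq (Vec Nat (succ (succ zero))) (vcons Nat (succ zero) (succ (succ zero)) (vcons Nat zero (succ zero) (vnil Nat))) (vcons Nat (succ zero) (succ (succ zero)) (vcons Nat zero (succ zero) (vnil Nat))))
type:
  Vec (Eq (Vec Nat (succ (succ zero))) (vcons Nat (succ zero) (succ (succ zero)) (vcons Nat zero (succ zero) (vnil Nat))) (vcons Nat (succ zero) (succ (succ zero)) (vcons Nat zero (succ zero) (vnil Nat)))) zero


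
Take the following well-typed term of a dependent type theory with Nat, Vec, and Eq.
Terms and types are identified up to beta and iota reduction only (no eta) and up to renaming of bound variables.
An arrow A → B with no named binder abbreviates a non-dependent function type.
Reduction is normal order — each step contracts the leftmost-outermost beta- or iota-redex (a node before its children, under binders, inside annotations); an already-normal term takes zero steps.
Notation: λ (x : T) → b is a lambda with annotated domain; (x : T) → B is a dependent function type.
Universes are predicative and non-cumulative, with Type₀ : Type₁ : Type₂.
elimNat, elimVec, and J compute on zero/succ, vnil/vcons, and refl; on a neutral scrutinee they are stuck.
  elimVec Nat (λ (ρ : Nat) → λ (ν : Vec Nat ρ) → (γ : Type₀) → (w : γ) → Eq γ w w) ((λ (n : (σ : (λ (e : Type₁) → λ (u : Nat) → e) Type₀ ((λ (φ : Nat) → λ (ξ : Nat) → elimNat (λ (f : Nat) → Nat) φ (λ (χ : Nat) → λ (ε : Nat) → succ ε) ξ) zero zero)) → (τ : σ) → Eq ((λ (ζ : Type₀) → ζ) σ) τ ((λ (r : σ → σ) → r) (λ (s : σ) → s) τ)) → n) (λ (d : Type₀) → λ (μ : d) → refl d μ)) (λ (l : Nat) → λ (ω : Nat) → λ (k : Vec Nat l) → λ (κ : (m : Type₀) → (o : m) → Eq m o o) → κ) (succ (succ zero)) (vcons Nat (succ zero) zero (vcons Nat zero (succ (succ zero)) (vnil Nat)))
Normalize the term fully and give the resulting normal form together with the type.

reduced normal form:
  λ (ρ : Type₀) → λ (ν : ρ) → refl ρ ν
the term's type:
  (ρ : Type₀) → (ν : ρ) → Eq ρ ν ν


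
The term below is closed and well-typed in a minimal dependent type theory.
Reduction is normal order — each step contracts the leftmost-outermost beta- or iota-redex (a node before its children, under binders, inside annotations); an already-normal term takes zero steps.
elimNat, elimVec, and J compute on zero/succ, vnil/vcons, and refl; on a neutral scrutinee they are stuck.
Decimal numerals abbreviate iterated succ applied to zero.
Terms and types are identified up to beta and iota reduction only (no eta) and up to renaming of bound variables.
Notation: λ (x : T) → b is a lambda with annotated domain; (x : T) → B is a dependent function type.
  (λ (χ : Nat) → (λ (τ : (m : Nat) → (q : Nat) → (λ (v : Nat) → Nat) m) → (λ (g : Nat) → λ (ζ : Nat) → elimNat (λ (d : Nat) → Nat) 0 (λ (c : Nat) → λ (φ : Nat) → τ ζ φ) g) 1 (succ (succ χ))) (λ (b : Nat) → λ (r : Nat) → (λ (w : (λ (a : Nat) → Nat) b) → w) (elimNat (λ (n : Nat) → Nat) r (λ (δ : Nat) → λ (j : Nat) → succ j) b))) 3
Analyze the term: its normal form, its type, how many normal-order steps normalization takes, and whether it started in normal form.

normal form:
  5
the term's type:
  Nat
steps to reach normal form (normal order): 27
started in normal form: no
first contracted redex: a beta-redex


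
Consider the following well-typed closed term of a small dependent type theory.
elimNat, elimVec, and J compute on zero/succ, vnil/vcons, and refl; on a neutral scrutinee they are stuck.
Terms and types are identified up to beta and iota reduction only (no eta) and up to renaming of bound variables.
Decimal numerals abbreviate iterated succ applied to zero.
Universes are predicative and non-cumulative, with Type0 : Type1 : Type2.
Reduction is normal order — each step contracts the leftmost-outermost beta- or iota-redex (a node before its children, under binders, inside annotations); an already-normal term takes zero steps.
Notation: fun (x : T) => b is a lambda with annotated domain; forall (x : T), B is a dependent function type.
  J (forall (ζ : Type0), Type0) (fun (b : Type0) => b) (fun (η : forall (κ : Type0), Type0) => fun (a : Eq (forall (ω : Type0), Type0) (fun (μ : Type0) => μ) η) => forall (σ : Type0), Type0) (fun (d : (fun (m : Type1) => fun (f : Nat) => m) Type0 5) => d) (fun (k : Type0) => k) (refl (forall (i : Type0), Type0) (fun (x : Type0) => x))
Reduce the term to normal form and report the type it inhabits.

reduced normal form:
  fun (ζ : Type0) => ζ
inferred type:
  forall (ζ : Type0), Type0


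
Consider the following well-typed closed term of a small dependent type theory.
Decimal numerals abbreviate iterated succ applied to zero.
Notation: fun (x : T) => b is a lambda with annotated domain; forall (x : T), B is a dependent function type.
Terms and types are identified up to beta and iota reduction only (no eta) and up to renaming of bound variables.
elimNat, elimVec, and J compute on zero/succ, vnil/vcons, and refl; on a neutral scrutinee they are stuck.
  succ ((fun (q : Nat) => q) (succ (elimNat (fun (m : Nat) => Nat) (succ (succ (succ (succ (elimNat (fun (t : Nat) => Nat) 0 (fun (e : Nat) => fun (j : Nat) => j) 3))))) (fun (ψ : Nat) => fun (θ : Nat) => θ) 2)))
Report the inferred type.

type:
  Nat


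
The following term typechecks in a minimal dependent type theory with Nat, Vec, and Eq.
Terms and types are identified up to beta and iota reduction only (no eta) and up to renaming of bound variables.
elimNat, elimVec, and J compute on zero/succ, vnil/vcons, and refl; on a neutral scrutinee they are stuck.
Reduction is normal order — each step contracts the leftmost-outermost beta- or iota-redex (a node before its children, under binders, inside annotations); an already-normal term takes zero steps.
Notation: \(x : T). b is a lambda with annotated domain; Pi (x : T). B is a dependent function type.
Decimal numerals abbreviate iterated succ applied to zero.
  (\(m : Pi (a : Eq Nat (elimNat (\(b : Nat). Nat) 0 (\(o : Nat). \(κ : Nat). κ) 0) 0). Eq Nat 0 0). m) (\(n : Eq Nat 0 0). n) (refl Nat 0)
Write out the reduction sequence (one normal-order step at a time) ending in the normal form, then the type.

reduction (normal order):
  (\(m : Pi (a : Eq Nat (elimNat (\(b : Nat). Nat) 0 (\(o : Nat). \(κ : Nat). κ) 0) 0). Eq Nat 0 0). m) (\(n : Eq Nat 0 0). n) (refl Nat 0)
  ~> (\(m : Eq Nat 0 0). m) (refl Nat 0)
  ~> refl Nat 0
type:
  Eq Nat 0 0


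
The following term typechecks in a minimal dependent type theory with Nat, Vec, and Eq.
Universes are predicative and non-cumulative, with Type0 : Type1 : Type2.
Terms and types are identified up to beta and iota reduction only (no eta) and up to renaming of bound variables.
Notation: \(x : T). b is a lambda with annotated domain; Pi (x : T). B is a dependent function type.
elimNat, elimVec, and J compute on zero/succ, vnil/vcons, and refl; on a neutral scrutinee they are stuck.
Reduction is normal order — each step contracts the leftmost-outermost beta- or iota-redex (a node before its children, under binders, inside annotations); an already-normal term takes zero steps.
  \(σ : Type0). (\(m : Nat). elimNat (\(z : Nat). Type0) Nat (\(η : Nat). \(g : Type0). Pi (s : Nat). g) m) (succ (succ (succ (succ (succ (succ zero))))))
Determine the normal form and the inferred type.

reduced normal form:
  \(σ : Type0). Pi (m : Nat). Pi (z : Nat). Pi (η : Nat). Pi (g : Nat). Pi (s : Nat). Pi (w : Nat). Nat
type:
  Pi (σ : Type0). Type0
observation: the leftmost-outermost redex is a beta-redex, and normalization takes 20 steps.


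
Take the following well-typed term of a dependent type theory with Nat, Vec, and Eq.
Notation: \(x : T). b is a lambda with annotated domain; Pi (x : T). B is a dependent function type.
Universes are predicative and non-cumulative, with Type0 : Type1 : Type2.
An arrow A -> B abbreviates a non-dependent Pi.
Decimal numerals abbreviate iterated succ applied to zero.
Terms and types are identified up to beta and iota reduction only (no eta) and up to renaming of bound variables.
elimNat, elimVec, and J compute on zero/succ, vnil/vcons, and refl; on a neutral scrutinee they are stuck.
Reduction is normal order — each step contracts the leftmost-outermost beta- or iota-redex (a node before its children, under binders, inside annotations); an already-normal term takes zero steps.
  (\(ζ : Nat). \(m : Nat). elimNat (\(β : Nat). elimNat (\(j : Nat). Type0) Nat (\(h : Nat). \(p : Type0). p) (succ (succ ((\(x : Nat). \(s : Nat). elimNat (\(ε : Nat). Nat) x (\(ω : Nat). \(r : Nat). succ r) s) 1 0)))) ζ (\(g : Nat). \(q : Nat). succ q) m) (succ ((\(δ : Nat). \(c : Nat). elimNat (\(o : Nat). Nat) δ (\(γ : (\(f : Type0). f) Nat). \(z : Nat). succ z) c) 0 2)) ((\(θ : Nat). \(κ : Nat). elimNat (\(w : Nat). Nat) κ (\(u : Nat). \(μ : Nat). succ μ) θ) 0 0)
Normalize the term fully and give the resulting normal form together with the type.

reduced normal form:
  3
type:
  Nat


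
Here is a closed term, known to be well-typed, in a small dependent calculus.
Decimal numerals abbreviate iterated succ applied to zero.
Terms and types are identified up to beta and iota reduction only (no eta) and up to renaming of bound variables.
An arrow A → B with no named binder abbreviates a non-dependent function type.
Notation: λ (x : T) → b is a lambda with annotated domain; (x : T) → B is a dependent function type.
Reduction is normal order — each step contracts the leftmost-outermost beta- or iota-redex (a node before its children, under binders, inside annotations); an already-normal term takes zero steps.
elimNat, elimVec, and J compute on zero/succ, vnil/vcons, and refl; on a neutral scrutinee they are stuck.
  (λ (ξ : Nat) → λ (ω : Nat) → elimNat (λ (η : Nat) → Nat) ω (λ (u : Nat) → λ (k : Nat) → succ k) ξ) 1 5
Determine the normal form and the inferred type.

normal form:
  6
inferred type:
  Nat


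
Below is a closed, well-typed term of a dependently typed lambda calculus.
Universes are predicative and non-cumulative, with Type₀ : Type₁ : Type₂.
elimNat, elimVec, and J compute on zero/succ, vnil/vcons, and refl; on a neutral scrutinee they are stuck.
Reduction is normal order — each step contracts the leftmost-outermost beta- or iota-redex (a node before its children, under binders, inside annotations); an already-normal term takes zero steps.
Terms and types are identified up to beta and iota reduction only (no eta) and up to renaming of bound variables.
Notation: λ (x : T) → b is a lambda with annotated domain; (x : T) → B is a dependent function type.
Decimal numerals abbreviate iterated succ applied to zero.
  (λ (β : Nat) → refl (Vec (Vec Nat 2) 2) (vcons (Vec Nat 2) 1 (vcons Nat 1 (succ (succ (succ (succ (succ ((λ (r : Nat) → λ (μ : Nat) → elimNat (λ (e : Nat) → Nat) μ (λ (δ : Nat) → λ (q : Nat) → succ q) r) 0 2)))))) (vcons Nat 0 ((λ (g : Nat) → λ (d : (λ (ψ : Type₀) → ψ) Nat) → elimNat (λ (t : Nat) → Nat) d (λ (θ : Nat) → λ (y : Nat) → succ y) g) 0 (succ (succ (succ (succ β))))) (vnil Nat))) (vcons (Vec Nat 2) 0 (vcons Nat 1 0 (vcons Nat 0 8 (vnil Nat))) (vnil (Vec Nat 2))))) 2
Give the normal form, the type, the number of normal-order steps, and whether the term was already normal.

resulting normal form:
  refl (Vec (Vec Nat 2) 2) (vcons (Vec Nat 2) 1 (vcons Nat 1 7 (vcons Nat 0 6 (vnil Nat))) (vcons (Vec Nat 2) 0 (vcons Nat 1 0 (vcons Nat 0 8 (vnil Nat))) (vnil (Vec Nat 2))))
inferred type:
  Eq (Vec (Vec Nat 2) 2) (vcons (Vec Nat 2) 1 (vcons Nat 1 7 (vcons Nat 0 6 (vnil Nat))) (vcons (Vec Nat 2) 0 (vcons Nat 1 0 (vcons Nat 0 8 (vnil Nat))) (vnil (Vec Nat 2)))) (vcons (Vec Nat 2) 1 (vcons Nat 1 7 (vcons Nat 0 6 (vnil Nat))) (vcons (Vec Nat 2) 0 (vcons Nat 1 0 (vcons Nat 0 8 (vnil Nat))) (vnil (Vec Nat 2))))
normal-order step count: 7
started in normal form: no
first contracted redex: a beta-redex


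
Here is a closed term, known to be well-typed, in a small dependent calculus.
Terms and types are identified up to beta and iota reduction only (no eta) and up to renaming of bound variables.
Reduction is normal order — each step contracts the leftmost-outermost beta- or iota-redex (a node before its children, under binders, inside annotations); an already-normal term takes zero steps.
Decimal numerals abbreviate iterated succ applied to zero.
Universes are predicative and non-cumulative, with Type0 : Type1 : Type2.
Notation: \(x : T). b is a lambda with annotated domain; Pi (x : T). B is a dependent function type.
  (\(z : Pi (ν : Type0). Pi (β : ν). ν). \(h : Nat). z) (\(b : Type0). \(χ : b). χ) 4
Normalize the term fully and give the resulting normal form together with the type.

normal form:
  \(z : Type0). \(ν : z). ν
inferred type:
  Pi (z : Type0). Pi (ν : z). z


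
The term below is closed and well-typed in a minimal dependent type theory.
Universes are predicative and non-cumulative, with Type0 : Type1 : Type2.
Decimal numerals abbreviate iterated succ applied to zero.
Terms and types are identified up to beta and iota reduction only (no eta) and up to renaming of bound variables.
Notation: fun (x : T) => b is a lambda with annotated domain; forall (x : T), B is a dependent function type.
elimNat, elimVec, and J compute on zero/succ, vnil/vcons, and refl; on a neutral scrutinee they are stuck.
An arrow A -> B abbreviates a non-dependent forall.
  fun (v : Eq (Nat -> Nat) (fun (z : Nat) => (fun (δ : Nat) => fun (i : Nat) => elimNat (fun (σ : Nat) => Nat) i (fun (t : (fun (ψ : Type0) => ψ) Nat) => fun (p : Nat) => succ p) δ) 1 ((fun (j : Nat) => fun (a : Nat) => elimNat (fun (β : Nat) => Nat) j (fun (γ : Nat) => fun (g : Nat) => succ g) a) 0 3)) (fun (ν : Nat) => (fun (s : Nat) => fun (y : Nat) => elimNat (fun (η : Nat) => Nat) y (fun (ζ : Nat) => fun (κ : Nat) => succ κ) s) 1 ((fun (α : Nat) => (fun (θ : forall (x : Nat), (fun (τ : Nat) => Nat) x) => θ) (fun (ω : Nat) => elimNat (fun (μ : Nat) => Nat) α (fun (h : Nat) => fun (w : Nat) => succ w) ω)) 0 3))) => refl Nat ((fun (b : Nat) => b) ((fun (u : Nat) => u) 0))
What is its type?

type:
  Eq (Nat -> Nat) (fun (v : Nat) => 4) (fun (z : Nat) => 4) -> Eq Nat 0 0


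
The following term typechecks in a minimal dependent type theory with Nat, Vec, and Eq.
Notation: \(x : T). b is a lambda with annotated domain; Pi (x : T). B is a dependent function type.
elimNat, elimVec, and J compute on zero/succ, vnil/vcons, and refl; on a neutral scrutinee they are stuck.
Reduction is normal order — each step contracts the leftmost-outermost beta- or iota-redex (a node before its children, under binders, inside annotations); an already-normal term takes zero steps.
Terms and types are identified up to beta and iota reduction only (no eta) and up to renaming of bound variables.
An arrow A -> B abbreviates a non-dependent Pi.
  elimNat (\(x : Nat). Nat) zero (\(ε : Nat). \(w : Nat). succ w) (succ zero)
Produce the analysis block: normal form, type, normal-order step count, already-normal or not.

resulting normal form:
  succ zero
type:
  Nat
reduction steps (normal order): 4
already normal: no
first redex: an elimNat iota-redex


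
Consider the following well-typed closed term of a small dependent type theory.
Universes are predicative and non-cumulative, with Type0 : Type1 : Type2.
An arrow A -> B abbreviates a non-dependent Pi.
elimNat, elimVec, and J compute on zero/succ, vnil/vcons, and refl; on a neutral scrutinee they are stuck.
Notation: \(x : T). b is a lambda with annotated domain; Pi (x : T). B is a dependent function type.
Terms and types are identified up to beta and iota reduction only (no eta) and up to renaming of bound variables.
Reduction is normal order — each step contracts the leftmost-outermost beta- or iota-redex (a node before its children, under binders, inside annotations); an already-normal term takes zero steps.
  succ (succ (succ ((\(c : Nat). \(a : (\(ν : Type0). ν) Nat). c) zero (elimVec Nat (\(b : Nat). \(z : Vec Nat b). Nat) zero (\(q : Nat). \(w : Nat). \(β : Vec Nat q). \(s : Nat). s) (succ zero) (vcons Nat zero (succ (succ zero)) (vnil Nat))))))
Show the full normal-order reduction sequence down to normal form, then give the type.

reduction (normal order):
  succ (succ (succ ((\(c : Nat). \(a : (\(ν : Type0). ν) Nat). c) zero (elimVec Nat (\(b : Nat). \(z : Vec Nat b). Nat) zero (\(q : Nat). \(w : Nat). \(β : Vec Nat q). \(s : Nat). s) (succ zero) (vcons Nat zero (succ (succ zero)) (vnil Nat))))))
  ~> succ (succ (succ ((\(c : (\(a : Type0). a) Nat). zero) (elimVec Nat (\(ν : Nat). \(b : Vec Nat ν). Nat) zero (\(z : Nat). \(q : Nat). \(w : Vec Nat z). \(β : Nat). β) (succ zero) (vcons Nat zero (succ (succ zero)) (vnil Nat))))))
  ~> succ (succ (succ zero))
the term's type:
  Nat


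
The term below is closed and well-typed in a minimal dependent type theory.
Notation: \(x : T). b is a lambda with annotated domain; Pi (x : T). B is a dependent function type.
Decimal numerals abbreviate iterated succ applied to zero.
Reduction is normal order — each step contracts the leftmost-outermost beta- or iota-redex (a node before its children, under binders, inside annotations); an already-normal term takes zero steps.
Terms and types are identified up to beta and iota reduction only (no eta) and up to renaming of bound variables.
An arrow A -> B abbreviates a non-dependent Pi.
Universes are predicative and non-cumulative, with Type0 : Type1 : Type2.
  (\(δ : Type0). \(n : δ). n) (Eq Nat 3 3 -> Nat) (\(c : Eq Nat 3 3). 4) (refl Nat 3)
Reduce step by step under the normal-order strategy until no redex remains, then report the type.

normal-order reduction:
  (\(δ : Type0). \(n : δ). n) (Eq Nat 3 3 -> Nat) (\(c : Eq Nat 3 3). 4) (refl Nat 3)
  ~> (\(δ : Eq Nat 3 3 -> Nat). δ) (\(n : Eq Nat 3 3). 4) (refl Nat 3)
  ~> (\(δ : Eq Nat 3 3). 4) (refl Nat 3)
  ~> 4
inferred type:
  Nat
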